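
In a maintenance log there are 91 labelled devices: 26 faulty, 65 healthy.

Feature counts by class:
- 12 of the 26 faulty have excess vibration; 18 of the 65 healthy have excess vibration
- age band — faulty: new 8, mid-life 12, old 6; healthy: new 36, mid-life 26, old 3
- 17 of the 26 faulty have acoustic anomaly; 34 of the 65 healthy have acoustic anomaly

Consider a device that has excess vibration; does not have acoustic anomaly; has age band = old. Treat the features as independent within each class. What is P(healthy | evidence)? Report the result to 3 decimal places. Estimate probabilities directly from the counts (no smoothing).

0.292

faulty: (26/91) × (12/26) × (6/26) × (9/26) ≈ 0.0105338
healthy: (65/91) × (18/65) × (3/65) × (31/65) ≈ 0.00435399
P(healthy | x) = 0.00435399 / 0.01488779 ≈ 0.292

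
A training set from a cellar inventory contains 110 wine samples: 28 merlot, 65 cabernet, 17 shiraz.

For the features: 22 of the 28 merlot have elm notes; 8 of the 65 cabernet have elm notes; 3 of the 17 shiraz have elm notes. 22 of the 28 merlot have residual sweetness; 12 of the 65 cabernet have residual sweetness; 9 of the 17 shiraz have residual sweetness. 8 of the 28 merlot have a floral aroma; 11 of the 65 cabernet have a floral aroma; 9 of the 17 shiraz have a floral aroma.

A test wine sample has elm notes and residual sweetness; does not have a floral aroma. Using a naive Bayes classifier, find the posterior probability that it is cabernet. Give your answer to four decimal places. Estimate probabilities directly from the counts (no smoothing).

0.0857

merlot: (28/110) × (22/28) × (22/28) × (20/28) ≈ 0.112245
cabernet: (65/110) × (8/65) × (12/65) × (54/65) ≈ 0.0111544
shiraz: (17/110) × (3/17) × (9/17) × (8/17) ≈ 0.00679459
P(cabernet | x) = 0.0111544 / 0.13019399 ≈ 0.0857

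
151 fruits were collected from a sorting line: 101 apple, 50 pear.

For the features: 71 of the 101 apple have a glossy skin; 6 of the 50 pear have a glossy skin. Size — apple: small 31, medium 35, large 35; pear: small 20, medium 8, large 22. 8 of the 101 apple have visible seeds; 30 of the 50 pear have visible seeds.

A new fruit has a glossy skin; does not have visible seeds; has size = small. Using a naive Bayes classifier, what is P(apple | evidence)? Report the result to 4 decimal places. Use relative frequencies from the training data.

apple: (101/151) × (71/101) × (31/101) × (93/101) ≈ 0.132887
pear: (50/151) × (6/50) × (20/50) × (20/50) ≈ 0.00635762
P(apple | x) = 0.132887 / 0.13924462 ≈ 0.9543

0.9543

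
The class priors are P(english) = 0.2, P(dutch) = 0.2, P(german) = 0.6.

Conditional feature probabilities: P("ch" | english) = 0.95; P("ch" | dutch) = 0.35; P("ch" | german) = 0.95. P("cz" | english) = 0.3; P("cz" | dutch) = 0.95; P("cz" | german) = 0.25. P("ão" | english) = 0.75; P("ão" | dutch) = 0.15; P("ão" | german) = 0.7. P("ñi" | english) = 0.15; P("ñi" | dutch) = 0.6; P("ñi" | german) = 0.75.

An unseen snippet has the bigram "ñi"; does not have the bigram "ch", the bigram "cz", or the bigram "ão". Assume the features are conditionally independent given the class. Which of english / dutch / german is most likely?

english: 0.2 × (1−0.95) × (1−0.3) × (1−0.75) × 0.15 = 0.0002625
dutch: 0.2 × (1−0.35) × (1−0.95) × (1−0.15) × 0.6 = 0.003315
german: 0.6 × (1−0.95) × (1−0.25) × (1−0.7) × 0.75 = 0.0050625
Highest score → german.

german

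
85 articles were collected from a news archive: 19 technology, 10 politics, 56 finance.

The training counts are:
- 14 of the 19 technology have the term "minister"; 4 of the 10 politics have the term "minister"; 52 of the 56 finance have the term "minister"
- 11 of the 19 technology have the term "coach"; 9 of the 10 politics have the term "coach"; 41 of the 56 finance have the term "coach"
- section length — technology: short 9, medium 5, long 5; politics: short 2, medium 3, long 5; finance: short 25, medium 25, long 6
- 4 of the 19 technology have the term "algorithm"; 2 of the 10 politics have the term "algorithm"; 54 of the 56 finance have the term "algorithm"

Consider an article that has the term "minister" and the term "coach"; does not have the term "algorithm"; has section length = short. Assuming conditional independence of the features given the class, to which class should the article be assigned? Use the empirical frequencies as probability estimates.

technology: (19/85) × (14/19) × (11/19) × (9/19) × (15/19) ≈ 0.0356595
politics: (10/85) × (4/10) × (9/10) × (2/10) × (8/10) ≈ 0.00677647
finance: (56/85) × (52/56) × (41/56) × (25/56) × (2/56) ≈ 0.00714125
Highest score → technology.

technology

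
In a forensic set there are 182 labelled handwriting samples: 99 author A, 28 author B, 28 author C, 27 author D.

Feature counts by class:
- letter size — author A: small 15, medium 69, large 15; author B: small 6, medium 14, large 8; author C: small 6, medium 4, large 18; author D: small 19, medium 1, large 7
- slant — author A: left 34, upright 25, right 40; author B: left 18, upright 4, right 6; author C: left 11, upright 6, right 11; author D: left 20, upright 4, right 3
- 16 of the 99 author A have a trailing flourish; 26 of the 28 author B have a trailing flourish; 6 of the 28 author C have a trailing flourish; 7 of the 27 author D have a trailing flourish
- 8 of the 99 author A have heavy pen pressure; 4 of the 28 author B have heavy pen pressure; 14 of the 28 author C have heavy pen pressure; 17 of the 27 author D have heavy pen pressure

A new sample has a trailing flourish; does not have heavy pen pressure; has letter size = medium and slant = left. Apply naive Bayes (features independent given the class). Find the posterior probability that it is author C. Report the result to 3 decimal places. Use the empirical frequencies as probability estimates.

0.015

author A: (99/182) × (69/99) × (34/99) × (16/99) × (91/99) ≈ 0.0193425
author B: (28/182) × (14/28) × (18/28) × (26/28) × (24/28) ≈ 0.0393586
author C: (28/182) × (4/28) × (11/28) × (6/28) × (14/28) ≈ 0.000925095
author D: (27/182) × (1/27) × (20/27) × (7/27) × (10/27) ≈ 0.00039081
P(author C | x) = 0.000925095 / 0.060017005 ≈ 0.015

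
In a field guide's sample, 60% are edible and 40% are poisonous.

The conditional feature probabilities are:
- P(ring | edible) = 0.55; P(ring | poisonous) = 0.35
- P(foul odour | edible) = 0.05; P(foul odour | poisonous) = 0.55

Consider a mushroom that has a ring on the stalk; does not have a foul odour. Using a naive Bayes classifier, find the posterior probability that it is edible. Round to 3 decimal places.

0.833

edible: 0.6 × 0.55 × (1−0.05) = 0.3135
poisonous: 0.4 × 0.35 × (1−0.55) = 0.063
P(edible | x) = 0.3135 / 0.3765 ≈ 0.833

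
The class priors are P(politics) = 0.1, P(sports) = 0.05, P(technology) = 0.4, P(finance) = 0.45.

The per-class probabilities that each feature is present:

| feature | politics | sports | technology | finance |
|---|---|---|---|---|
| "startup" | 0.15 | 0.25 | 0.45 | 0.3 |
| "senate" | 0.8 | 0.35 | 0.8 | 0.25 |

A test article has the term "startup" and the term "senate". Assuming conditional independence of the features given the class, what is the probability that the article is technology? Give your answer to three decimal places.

politics: 0.1 × 0.15 × 0.8 = 0.012
sports: 0.05 × 0.25 × 0.35 = 0.004375
technology: 0.4 × 0.45 × 0.8 = 0.144
finance: 0.45 × 0.3 × 0.25 = 0.03375
P(technology | x) = 0.144 / 0.194125 ≈ 0.742

0.742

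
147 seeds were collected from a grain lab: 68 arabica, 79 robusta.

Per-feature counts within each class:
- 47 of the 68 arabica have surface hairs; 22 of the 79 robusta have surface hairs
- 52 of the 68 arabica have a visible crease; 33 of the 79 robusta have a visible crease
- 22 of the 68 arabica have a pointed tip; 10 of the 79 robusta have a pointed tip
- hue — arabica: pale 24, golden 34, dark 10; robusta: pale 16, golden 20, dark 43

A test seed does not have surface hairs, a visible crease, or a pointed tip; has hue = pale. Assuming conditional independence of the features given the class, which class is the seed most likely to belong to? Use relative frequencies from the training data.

robusta

arabica: (68/147) × (21/68) × (16/68) × (46/68) × (24/68) ≈ 0.00802536
robusta: (79/147) × (57/79) × (46/79) × (69/79) × (16/79) ≈ 0.0399395
Highest score → robusta.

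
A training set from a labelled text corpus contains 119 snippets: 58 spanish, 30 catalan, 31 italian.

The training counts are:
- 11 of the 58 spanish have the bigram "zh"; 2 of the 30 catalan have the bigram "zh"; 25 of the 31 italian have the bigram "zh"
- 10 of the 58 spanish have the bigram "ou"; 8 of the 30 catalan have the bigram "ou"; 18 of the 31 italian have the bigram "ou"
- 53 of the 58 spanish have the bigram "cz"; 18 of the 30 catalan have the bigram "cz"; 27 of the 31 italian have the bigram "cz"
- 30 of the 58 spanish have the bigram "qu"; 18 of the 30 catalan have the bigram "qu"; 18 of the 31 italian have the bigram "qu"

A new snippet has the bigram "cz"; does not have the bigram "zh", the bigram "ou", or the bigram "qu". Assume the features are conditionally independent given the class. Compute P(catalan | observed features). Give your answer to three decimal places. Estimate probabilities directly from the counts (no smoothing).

0.214

spanish: (58/119) × (47/58) × (48/58) × (53/58) × (28/58) ≈ 0.144192
catalan: (30/119) × (28/30) × (22/30) × (18/30) × (12/30) ≈ 0.0414118
italian: (31/119) × (6/31) × (13/31) × (27/31) × (13/31) ≈ 0.00772271
P(catalan | x) = 0.0414118 / 0.19332651 ≈ 0.214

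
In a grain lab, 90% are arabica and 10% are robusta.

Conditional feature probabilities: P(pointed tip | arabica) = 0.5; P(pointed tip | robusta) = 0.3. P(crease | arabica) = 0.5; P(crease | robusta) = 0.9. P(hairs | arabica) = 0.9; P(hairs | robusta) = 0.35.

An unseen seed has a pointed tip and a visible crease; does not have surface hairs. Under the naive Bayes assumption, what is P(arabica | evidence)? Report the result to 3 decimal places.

0.562

arabica: 0.9 × 0.5 × 0.5 × (1−0.9) = 0.0225
robusta: 0.1 × 0.3 × 0.9 × (1−0.35) = 0.01755
P(arabica | x) = 0.0225 / 0.04005 ≈ 0.562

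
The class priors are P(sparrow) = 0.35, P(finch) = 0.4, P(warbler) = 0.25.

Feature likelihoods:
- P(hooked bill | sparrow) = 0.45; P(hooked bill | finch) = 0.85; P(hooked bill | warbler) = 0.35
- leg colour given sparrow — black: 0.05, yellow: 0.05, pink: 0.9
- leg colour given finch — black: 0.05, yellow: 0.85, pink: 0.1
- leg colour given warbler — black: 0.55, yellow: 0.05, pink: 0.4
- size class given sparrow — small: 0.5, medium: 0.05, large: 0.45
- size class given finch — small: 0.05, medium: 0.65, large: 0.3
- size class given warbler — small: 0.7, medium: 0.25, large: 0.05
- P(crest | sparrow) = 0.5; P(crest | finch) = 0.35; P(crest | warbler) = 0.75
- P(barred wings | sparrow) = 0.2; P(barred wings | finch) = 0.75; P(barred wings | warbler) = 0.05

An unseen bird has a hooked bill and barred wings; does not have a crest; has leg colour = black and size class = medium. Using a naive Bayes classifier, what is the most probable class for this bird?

sparrow: 0.35 × 0.45 × 0.05 × 0.05 × (1−0.5) × 0.2 = 0.000039375
finch: 0.4 × 0.85 × 0.05 × 0.65 × (1−0.35) × 0.75 = 0.005386875
warbler: 0.25 × 0.35 × 0.55 × 0.25 × (1−0.75) × 0.05 = 0.000150390625
Highest score → finch.

finch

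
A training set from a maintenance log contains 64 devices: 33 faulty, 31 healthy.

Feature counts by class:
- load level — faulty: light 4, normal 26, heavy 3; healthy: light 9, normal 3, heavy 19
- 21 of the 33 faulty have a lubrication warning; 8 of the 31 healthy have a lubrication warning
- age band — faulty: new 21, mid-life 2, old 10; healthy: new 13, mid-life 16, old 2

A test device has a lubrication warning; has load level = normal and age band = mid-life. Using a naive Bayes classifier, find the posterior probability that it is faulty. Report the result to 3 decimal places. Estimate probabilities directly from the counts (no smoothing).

0.715

faulty: (33/64) × (26/33) × (21/33) × (2/33) ≈ 0.015668
healthy: (31/64) × (3/31) × (8/31) × (16/31) ≈ 0.0062435
P(faulty | x) = 0.015668 / 0.0219115 ≈ 0.715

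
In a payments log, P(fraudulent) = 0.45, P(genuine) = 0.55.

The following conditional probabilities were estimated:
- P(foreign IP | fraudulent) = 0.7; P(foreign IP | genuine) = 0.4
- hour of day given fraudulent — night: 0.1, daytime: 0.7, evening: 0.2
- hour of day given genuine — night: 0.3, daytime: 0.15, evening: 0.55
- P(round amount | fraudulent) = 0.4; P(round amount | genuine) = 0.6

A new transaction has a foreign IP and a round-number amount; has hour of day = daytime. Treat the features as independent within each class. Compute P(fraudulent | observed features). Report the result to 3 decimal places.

fraudulent: 0.45 × 0.7 × 0.7 × 0.4 = 0.0882
genuine: 0.55 × 0.4 × 0.15 × 0.6 = 0.0198
P(fraudulent | x) = 0.0882 / 0.108 ≈ 0.817

0.817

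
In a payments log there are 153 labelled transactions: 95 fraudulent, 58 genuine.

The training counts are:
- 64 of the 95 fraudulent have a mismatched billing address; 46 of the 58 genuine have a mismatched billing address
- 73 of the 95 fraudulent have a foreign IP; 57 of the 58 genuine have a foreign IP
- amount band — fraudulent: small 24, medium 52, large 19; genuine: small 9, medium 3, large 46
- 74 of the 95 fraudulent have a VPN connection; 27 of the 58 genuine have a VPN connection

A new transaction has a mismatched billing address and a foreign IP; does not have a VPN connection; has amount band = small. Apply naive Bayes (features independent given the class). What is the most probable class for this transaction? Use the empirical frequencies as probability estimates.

fraudulent: (95/153) × (64/95) × (73/95) × (24/95) × (21/95) ≈ 0.0179503
genuine: (58/153) × (46/58) × (57/58) × (9/58) × (31/58) ≈ 0.0245054
Highest score → genuine.

genuine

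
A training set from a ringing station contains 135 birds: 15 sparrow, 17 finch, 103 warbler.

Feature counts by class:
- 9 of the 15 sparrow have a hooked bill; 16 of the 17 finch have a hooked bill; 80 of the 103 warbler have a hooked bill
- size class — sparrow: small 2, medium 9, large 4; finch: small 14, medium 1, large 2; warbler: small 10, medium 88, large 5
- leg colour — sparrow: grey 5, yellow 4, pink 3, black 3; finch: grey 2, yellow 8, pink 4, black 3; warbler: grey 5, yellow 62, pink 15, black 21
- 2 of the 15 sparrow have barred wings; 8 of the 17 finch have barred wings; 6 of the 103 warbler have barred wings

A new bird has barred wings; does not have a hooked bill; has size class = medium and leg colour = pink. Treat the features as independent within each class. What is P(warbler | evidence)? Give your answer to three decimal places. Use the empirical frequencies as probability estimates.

0.619

sparrow: (15/135) × (6/15) × (9/15) × (3/15) × (2/15) ≈ 0.000711111
finch: (17/135) × (1/17) × (1/17) × (4/17) × (8/17) ≈ 0.0000482469
warbler: (103/135) × (23/103) × (88/103) × (15/103) × (6/103) ≈ 0.00123483
P(warbler | x) = 0.00123483 / 0.0019941879 ≈ 0.619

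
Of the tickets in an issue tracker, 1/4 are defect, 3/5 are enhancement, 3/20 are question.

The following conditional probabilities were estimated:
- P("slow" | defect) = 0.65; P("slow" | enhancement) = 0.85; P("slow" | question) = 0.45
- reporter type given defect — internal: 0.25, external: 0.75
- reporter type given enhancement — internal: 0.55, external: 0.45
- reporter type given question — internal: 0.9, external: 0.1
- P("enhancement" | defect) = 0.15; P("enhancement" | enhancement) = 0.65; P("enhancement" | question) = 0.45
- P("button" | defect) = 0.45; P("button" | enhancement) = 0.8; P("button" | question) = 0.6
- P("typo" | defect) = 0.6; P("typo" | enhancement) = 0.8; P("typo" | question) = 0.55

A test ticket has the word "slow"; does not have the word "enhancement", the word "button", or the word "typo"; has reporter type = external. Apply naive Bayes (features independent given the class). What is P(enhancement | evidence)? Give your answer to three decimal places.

0.120

defect: 0.25 × 0.65 × 0.75 × (1−0.15) × (1−0.45) × (1−0.6) = 0.022790625
enhancement: 0.6 × 0.85 × 0.45 × (1−0.65) × (1−0.8) × (1−0.8) = 0.003213
question: 0.15 × 0.45 × 0.1 × (1−0.45) × (1−0.6) × (1−0.55) = 0.00066825
P(enhancement | x) = 0.003213 / 0.026671875 ≈ 0.120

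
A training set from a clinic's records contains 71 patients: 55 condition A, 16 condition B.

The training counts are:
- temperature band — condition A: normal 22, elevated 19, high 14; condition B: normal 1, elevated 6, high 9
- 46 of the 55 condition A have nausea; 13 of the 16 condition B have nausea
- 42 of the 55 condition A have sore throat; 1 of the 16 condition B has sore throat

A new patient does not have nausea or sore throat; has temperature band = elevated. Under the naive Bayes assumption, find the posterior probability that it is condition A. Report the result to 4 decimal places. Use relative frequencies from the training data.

condition A: (55/71) × (19/55) × (9/55) × (13/55) ≈ 0.0103504
condition B: (16/71) × (6/16) × (3/16) × (15/16) ≈ 0.0148548
P(condition A | x) = 0.0103504 / 0.0252052 ≈ 0.4106

0.4106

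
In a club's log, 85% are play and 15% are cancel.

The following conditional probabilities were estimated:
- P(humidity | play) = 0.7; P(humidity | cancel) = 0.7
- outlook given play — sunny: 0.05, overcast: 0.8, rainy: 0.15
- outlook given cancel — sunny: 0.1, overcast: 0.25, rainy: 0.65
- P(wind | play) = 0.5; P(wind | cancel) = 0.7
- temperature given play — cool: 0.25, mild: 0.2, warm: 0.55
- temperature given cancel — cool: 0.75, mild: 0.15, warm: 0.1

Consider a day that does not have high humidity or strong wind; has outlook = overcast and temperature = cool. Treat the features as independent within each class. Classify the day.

play

play: 0.85 × (1−0.7) × 0.8 × (1−0.5) × 0.25 = 0.0255
cancel: 0.15 × (1−0.7) × 0.25 × (1−0.7) × 0.75 = 0.00253125
Highest score → play.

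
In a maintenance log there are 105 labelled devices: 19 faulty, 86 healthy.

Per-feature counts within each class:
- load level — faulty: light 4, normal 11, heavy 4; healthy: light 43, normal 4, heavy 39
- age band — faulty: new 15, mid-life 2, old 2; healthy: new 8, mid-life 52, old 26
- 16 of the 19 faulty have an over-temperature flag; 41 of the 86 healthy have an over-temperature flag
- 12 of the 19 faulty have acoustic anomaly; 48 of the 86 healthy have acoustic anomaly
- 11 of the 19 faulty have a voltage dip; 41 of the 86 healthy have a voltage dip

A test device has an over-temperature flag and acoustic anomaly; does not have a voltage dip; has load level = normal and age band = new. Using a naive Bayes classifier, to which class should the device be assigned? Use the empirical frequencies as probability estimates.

faulty

faulty: (19/105) × (11/19) × (15/19) × (16/19) × (12/19) × (8/19) ≈ 0.0185213
healthy: (86/105) × (4/86) × (8/86) × (41/86) × (48/86) × (45/86) ≈ 0.000493406
Highest score → faulty.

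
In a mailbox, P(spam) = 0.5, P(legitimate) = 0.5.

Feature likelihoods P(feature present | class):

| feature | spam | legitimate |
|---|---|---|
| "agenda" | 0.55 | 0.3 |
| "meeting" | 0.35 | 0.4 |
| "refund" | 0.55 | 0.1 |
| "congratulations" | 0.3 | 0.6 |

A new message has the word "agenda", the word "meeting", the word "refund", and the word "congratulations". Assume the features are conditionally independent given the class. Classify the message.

spam

spam: 0.5 × 0.55 × 0.35 × 0.55 × 0.3 = 0.01588125
legitimate: 0.5 × 0.3 × 0.4 × 0.1 × 0.6 = 0.0036
Highest score → spam.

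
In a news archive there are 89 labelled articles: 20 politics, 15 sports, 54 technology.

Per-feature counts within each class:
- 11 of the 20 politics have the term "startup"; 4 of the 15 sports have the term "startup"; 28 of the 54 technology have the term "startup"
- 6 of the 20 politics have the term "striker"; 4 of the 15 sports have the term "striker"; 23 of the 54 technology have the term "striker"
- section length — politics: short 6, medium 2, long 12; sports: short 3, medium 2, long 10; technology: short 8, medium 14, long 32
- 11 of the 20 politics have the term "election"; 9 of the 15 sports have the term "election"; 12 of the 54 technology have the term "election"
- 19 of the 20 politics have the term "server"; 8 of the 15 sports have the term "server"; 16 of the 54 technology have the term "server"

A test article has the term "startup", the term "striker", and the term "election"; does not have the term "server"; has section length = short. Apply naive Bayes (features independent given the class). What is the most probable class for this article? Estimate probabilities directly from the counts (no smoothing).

politics: (20/89) × (11/20) × (6/20) × (6/20) × (11/20) × (1/20) ≈ 0.000305899
sports: (15/89) × (4/15) × (4/15) × (3/15) × (9/15) × (7/15) ≈ 0.000671161
technology: (54/89) × (28/54) × (23/54) × (8/54) × (12/54) × (38/54) ≈ 0.00310439
Highest score → technology.

technology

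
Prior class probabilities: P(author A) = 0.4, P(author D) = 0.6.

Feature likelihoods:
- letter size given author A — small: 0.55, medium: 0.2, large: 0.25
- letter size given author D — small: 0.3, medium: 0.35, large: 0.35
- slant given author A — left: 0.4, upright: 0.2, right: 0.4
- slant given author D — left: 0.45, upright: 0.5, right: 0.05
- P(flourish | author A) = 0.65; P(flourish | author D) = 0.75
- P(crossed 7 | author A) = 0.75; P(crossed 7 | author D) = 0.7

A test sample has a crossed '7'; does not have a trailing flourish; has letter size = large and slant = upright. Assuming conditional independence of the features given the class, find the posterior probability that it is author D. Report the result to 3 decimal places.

0.778

author A: 0.4 × 0.25 × 0.2 × (1−0.65) × 0.75 = 0.00525
author D: 0.6 × 0.35 × 0.5 × (1−0.75) × 0.7 = 0.018375
P(author D | x) = 0.018375 / 0.023625 ≈ 0.778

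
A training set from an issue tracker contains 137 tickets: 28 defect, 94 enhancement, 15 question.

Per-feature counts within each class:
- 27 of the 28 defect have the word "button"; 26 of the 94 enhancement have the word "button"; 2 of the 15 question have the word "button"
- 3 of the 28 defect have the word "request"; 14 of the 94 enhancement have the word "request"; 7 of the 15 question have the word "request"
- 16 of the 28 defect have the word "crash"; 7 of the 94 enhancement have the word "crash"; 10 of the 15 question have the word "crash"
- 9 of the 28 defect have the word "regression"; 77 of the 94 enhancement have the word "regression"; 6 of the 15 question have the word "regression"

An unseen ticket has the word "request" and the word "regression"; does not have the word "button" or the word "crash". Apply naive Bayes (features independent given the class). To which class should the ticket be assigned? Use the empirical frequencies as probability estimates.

defect: (28/137) × (1/28) × (3/28) × (12/28) × (9/28) ≈ 0.000107733
enhancement: (94/137) × (68/94) × (14/94) × (87/94) × (77/94) ≈ 0.0560458
question: (15/137) × (13/15) × (7/15) × (5/15) × (6/15) ≈ 0.0059043
Highest score → enhancement.

enhancement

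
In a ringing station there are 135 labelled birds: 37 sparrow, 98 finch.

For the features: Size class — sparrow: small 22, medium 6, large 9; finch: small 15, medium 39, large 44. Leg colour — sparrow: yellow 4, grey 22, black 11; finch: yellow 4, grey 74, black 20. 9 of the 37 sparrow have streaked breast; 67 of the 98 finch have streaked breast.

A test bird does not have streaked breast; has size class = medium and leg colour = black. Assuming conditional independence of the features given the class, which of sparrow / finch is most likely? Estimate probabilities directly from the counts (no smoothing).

sparrow: (37/135) × (6/37) × (11/37) × (28/37) ≈ 0.00999919
finch: (98/135) × (39/98) × (20/98) × (31/98) ≈ 0.0186496
Highest score → finch.

finch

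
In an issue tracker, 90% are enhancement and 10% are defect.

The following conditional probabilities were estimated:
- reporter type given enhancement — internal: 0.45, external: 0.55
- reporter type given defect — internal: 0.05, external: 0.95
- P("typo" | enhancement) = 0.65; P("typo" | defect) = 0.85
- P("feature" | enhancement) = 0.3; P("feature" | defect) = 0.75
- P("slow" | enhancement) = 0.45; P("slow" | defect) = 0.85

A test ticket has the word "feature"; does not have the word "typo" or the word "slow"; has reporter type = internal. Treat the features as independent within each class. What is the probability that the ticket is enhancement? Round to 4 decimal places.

enhancement: 0.9 × 0.45 × (1−0.65) × 0.3 × (1−0.45) = 0.02338875
defect: 0.1 × 0.05 × (1−0.85) × 0.75 × (1−0.85) = 0.000084375
P(enhancement | x) = 0.02338875 / 0.023473125 ≈ 0.9964

0.9964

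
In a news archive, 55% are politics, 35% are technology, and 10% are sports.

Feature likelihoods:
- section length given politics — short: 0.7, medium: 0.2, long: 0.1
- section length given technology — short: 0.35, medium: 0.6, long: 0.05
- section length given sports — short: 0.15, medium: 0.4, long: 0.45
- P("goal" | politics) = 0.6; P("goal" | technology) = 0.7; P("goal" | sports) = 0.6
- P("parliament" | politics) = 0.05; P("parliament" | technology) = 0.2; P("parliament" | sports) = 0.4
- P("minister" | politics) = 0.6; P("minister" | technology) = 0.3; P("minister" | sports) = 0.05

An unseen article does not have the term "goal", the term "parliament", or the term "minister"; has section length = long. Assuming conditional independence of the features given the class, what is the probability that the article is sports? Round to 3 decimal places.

politics: 0.55 × 0.1 × (1−0.6) × (1−0.05) × (1−0.6) = 0.00836
technology: 0.35 × 0.05 × (1−0.7) × (1−0.2) × (1−0.3) = 0.00294
sports: 0.1 × 0.45 × (1−0.6) × (1−0.4) × (1−0.05) = 0.01026
P(sports | x) = 0.01026 / 0.02156 ≈ 0.476

0.476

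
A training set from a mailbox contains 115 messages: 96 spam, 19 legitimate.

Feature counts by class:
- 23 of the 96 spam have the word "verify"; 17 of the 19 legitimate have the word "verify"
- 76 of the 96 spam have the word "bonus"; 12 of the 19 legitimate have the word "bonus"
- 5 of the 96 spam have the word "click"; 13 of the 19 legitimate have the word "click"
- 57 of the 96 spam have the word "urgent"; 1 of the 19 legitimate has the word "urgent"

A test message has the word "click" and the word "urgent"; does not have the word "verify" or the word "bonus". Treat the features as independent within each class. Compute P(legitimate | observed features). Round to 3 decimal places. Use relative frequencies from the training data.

0.053

spam: (96/115) × (73/96) × (20/96) × (5/96) × (57/96) ≈ 0.00408965
legitimate: (19/115) × (2/19) × (7/19) × (13/19) × (1/19) ≈ 0.000230735
P(legitimate | x) = 0.000230735 / 0.004320385 ≈ 0.053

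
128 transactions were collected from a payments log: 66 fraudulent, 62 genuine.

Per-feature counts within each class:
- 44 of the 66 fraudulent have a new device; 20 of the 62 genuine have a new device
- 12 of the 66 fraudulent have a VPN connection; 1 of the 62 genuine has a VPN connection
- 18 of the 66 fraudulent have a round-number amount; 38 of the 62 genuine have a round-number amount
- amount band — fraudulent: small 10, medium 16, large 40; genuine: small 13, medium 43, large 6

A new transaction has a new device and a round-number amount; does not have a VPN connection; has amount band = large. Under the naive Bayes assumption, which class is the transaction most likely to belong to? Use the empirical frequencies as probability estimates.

fraudulent

fraudulent: (66/128) × (44/66) × (54/66) × (18/66) × (40/66) ≈ 0.0464876
genuine: (62/128) × (20/62) × (61/62) × (38/62) × (6/62) ≈ 0.00911821
Highest score → fraudulent.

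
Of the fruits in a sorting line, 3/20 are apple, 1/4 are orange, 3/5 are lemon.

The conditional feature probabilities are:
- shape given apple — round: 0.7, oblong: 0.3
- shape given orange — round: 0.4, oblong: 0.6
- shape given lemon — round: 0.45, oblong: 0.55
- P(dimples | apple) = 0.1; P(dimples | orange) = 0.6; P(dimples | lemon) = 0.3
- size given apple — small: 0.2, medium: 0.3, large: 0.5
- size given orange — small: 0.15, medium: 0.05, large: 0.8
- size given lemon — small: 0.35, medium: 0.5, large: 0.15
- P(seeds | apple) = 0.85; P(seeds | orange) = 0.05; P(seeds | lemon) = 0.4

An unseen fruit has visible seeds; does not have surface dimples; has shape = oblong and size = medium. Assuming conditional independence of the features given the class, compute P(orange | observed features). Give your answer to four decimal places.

apple: 0.15 × 0.3 × (1−0.1) × 0.3 × 0.85 = 0.0103275
orange: 0.25 × 0.6 × (1−0.6) × 0.05 × 0.05 = 0.00015
lemon: 0.6 × 0.55 × (1−0.3) × 0.5 × 0.4 = 0.0462
P(orange | x) = 0.00015 / 0.0566775 ≈ 0.0026

0.0026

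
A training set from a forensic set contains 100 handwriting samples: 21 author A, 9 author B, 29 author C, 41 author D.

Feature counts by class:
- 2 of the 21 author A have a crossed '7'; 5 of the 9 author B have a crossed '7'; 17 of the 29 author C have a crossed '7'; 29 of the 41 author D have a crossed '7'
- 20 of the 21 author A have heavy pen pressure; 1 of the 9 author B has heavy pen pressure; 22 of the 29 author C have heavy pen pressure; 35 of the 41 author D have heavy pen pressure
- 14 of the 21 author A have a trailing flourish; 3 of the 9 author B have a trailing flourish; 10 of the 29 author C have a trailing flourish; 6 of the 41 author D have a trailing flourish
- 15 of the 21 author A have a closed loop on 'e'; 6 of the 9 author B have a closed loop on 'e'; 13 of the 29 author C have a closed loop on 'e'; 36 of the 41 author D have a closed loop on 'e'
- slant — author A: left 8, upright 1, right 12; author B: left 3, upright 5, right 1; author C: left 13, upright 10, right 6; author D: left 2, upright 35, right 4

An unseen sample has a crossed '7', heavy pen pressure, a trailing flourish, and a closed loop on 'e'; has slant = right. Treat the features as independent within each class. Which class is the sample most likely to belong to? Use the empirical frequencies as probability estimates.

author A: (21/100) × (2/21) × (20/21) × (14/21) × (15/21) × (12/21) ≈ 0.00518303
author B: (9/100) × (5/9) × (1/9) × (3/9) × (6/9) × (1/9) ≈ 0.000137174
author C: (29/100) × (17/29) × (22/29) × (10/29) × (13/29) × (6/29) ≈ 0.00412453
author D: (41/100) × (29/41) × (35/41) × (6/41) × (36/41) × (4/41) ≈ 0.00310345
Highest score → author A.

author A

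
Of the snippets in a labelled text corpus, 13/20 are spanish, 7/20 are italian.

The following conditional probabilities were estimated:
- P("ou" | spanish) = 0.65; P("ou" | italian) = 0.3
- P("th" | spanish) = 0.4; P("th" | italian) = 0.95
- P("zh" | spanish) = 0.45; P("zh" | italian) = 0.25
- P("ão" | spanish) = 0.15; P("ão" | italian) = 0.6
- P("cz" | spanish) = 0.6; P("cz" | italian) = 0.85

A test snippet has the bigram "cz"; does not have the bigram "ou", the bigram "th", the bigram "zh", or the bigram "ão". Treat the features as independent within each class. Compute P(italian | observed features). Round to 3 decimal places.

spanish: 0.65 × (1−0.65) × (1−0.4) × (1−0.45) × (1−0.15) × 0.6 = 0.03828825
italian: 0.35 × (1−0.3) × (1−0.95) × (1−0.25) × (1−0.6) × 0.85 = 0.00312375
P(italian | x) = 0.00312375 / 0.041412 ≈ 0.075

0.075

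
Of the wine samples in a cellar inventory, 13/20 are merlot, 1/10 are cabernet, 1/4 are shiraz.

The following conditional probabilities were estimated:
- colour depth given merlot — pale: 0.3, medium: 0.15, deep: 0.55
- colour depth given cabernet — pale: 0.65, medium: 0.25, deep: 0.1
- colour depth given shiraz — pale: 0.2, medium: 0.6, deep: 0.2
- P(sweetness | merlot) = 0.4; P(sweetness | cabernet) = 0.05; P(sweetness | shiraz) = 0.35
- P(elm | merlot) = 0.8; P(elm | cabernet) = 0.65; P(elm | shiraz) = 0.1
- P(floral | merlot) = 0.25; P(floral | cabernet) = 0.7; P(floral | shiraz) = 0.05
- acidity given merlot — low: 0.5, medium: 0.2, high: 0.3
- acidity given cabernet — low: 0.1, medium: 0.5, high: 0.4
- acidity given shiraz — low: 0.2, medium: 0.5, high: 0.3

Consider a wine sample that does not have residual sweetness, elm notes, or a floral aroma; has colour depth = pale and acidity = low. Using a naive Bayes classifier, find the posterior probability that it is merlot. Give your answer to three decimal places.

merlot: 0.65 × 0.3 × (1−0.4) × (1−0.8) × (1−0.25) × 0.5 = 0.008775
cabernet: 0.1 × 0.65 × (1−0.05) × (1−0.65) × (1−0.7) × 0.1 = 0.000648375
shiraz: 0.25 × 0.2 × (1−0.35) × (1−0.1) × (1−0.05) × 0.2 = 0.0055575
P(merlot | x) = 0.008775 / 0.014980875 ≈ 0.586

0.586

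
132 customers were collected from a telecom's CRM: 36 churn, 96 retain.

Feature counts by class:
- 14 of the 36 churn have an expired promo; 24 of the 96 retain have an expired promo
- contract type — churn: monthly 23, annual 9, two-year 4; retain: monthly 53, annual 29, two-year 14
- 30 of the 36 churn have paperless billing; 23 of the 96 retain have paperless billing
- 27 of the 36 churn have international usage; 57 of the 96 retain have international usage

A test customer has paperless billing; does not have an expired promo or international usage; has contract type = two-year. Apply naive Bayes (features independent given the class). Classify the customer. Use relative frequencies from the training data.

retain

churn: (36/132) × (22/36) × (4/36) × (30/36) × (9/36) ≈ 0.00385802
retain: (96/132) × (72/96) × (14/96) × (23/96) × (39/96) ≈ 0.00774222
Highest score → retain.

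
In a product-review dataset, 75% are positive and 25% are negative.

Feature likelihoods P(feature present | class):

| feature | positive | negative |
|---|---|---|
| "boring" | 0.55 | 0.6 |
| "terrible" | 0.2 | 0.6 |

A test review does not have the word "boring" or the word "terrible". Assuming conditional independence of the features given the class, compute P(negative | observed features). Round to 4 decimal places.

0.1290

positive: 0.75 × (1−0.55) × (1−0.2) = 0.27
negative: 0.25 × (1−0.6) × (1−0.6) = 0.04
P(negative | x) = 0.04 / 0.31 ≈ 0.1290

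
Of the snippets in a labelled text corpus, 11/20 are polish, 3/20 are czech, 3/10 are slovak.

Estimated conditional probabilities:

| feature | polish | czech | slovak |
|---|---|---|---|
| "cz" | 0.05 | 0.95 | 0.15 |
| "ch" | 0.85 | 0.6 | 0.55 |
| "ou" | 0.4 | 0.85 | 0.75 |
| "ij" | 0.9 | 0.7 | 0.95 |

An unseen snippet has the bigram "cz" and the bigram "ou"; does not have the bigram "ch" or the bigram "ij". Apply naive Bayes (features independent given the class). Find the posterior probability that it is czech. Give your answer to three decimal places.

0.940

polish: 0.55 × 0.05 × (1−0.85) × 0.4 × (1−0.9) = 0.000165
czech: 0.15 × 0.95 × (1−0.6) × 0.85 × (1−0.7) = 0.014535
slovak: 0.3 × 0.15 × (1−0.55) × 0.75 × (1−0.95) = 0.000759375
P(czech | x) = 0.014535 / 0.015459375 ≈ 0.940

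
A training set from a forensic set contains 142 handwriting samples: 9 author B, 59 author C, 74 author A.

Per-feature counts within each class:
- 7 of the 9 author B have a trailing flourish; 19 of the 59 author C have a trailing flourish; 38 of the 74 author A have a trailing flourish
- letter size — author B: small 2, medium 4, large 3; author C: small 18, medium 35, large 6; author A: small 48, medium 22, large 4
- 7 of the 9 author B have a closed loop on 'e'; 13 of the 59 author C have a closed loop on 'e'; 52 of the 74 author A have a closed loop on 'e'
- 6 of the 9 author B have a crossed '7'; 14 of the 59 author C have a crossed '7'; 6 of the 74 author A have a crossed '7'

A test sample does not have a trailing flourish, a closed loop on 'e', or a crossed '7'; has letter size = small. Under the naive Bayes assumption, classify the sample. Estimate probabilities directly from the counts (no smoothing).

author C

author B: (9/142) × (2/9) × (2/9) × (2/9) × (3/9) ≈ 0.000231844
author C: (59/142) × (40/59) × (18/59) × (46/59) × (45/59) ≈ 0.0511044
author A: (74/142) × (36/74) × (48/74) × (22/74) × (68/74) ≈ 0.0449254
Highest score → author C.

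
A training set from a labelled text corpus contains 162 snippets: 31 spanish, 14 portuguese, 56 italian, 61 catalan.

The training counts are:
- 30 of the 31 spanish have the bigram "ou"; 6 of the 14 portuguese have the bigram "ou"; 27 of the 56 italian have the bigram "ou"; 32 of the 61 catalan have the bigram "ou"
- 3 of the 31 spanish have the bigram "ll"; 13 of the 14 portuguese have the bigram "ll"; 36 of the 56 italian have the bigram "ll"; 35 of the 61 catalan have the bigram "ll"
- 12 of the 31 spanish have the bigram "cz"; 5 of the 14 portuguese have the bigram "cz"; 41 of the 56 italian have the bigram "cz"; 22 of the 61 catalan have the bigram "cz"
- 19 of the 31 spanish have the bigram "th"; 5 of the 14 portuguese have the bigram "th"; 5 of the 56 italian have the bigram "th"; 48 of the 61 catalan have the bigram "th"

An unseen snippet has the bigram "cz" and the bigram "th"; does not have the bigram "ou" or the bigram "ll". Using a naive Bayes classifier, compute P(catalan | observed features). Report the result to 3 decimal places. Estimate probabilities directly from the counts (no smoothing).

0.784

spanish: (31/162) × (1/31) × (28/31) × (12/31) × (19/31) ≈ 0.0013228
portuguese: (14/162) × (8/14) × (1/14) × (5/14) × (5/14) ≈ 0.000449915
italian: (56/162) × (29/56) × (20/56) × (41/56) × (5/56) ≈ 0.00417929
catalan: (61/162) × (29/61) × (26/61) × (22/61) × (48/61) ≈ 0.0216536
P(catalan | x) = 0.0216536 / 0.027605605 ≈ 0.784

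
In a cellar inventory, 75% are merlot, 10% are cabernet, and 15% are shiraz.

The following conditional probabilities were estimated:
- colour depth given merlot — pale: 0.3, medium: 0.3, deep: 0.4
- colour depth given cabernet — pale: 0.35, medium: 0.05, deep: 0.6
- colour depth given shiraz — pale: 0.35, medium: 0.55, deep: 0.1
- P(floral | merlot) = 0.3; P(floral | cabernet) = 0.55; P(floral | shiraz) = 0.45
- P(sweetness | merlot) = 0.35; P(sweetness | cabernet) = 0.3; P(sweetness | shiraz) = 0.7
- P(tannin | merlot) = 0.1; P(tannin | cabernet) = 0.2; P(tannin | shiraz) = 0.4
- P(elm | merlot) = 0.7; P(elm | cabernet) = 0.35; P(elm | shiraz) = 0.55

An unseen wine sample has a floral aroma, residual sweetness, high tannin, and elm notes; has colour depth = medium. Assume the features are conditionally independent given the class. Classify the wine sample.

shiraz

merlot: 0.75 × 0.3 × 0.3 × 0.35 × 0.1 × 0.7 = 0.00165375
cabernet: 0.1 × 0.05 × 0.55 × 0.3 × 0.2 × 0.35 = 0.00005775
shiraz: 0.15 × 0.55 × 0.45 × 0.7 × 0.4 × 0.55 = 0.00571725
Highest score → shiraz.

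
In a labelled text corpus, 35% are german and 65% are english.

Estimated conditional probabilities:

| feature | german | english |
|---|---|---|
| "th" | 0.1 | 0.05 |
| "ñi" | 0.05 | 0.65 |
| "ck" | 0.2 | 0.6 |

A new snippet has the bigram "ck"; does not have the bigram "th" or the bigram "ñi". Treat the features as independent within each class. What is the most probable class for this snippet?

german: 0.35 × (1−0.1) × (1−0.05) × 0.2 = 0.05985
english: 0.65 × (1−0.05) × (1−0.65) × 0.6 = 0.129675
Highest score → english.

english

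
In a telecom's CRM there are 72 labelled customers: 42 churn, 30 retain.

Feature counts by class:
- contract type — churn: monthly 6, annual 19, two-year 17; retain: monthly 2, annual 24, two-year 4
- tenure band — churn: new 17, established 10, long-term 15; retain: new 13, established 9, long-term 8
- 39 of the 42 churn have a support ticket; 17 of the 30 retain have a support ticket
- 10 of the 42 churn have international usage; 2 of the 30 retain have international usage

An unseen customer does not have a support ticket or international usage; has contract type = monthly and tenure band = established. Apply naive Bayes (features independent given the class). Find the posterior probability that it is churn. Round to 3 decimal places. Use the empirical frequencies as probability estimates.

churn: (42/72) × (6/42) × (10/42) × (3/42) × (32/42) ≈ 0.0010798
retain: (30/72) × (2/30) × (9/30) × (13/30) × (28/30) ≈ 0.00337037
P(churn | x) = 0.0010798 / 0.00445017 ≈ 0.243

0.243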